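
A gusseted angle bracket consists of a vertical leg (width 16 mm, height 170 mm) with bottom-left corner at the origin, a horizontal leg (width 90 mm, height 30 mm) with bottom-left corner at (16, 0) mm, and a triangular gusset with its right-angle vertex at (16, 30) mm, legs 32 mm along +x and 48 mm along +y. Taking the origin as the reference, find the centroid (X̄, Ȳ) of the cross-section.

Part | A | x̄ᵢ | ȳᵢ | A·x̄ᵢ | A·ȳᵢ
vertical leg | 2720.00 | 8.00 | 85.00 | 21760.00 | 231200.00
horizontal leg | 2700.00 | 61.00 | 15.00 | 164700.00 | 40500.00
gusset | 768.00 | 26.67 | 46.00 | 20480.00 | 35328.00
Σ | 6188.00 |  |  | 206940.00 | 307028.00
X̄ = 206940.00 / 6188.00 = 33.44 mm
Ȳ = 307028.00 / 6188.00 = 49.62 mm

X̄ = 33.44 mm, Ȳ = 49.62 mm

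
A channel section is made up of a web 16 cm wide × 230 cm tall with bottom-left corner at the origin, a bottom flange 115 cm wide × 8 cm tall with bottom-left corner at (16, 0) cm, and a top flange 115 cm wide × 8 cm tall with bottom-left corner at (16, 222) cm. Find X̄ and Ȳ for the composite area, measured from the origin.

web: A = 16 × 230 = 3680.00, centroid at (8.00, 115.00).
bottom flange: A = 115 × 8 = 920.00, centroid at (73.50, 4.00).
top flange: A = 115 × 8 = 920.00, centroid at (73.50, 226.00).
ΣA = 5520.00 cm²
ΣAX̄ = (3680.00)(8.00) + (920.00)(73.50) + (920.00)(73.50) = 164680.00 cm³
ΣAȲ = (3680.00)(115.00) + (920.00)(4.00) + (920.00)(226.00) = 634800.00 cm³
X̄ = 164680.00 / 5520.00 = 29.83 cm
Ȳ = 634800.00 / 5520.00 = 115.00 cm

X̄ = 29.83 cm, Ȳ = 115.00 cm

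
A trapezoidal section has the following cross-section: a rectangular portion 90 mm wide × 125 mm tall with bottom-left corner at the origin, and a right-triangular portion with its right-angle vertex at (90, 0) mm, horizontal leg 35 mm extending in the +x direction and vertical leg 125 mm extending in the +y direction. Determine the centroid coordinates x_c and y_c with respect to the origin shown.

Part | A | x̄ᵢ | ȳᵢ | A·x̄ᵢ | A·ȳᵢ
rectangular portion | 11250.00 | 45.00 | 62.50 | 506250.00 | 703125.00
triangular portion | 2187.50 | 101.67 | 41.67 | 222395.83 | 91145.83
Σ | 13437.50 |  |  | 728645.83 | 794270.83
x_c = 728645.83 / 13437.50 = 54.22 mm
y_c = 794270.83 / 13437.50 = 59.11 mm

x_c = 54.22 mm, y_c = 59.11 mm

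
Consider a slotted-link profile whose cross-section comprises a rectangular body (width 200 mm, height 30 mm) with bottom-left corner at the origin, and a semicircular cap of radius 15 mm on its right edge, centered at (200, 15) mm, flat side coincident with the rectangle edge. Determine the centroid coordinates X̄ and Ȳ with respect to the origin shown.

X̄ = 105.92 mm, Ȳ = 15.00 mm

Part | A | x̄ᵢ | ȳᵢ | A·x̄ᵢ | A·ȳᵢ
rectangular body | 6000.00 | 100.00 | 15.00 | 600000.00 | 90000.00
semicircular end | 353.43 | 206.37 | 15.00 | 72935.83 | 5301.44
Σ | 6353.43 |  |  | 672935.83 | 95301.44
X̄ = 672935.83 / 6353.43 = 105.92 mm
Ȳ = 95301.44 / 6353.43 = 15.00 mm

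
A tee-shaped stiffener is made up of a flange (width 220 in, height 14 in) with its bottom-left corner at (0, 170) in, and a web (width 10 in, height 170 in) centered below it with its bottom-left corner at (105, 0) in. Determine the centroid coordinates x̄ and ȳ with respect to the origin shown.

x̄ = 110.00 in, ȳ = 144.28 in

web: A = 10 × 170 = 1700.00, centroid at (110.00, 85.00).
flange: A = 220 × 14 = 3080.00, centroid at (110.00, 177.00).
ΣA = 4780.00 in²
ΣAx̄ = (1700.00)(110.00) + (3080.00)(110.00) = 525800.00 in³
ΣAȳ = (1700.00)(85.00) + (3080.00)(177.00) = 689660.00 in³
x̄ = 525800.00 / 4780.00 = 110.00 in
ȳ = 689660.00 / 4780.00 = 144.28 in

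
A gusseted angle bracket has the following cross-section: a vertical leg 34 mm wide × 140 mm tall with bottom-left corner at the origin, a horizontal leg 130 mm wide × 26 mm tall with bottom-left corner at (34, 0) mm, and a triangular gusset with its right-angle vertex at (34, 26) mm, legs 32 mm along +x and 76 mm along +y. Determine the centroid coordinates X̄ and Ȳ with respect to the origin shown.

X̄ = 50.22 mm, Ȳ = 46.98 mm

vertical leg: A = 34 × 140 = 4760.00, centroid at (17.00, 70.00).
horizontal leg: A = 130 × 26 = 3380.00, centroid at (99.00, 13.00).
gusset: A = ½·32·76 = 1216.00, centroid at (44.67, 51.33).
ΣA = 9356.00 mm², ΣAX̄ = 469854.67 mm³, ΣAȲ = 439561.33 mm³.
X̄ = 469854.67/9356.00 = 50.22 mm; Ȳ = 439561.33/9356.00 = 46.98 mm.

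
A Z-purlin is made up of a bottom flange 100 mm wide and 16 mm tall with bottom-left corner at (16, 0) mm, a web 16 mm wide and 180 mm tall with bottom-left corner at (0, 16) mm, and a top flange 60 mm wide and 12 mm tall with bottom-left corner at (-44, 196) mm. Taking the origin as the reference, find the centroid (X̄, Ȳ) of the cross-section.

X̄ = 22.80 mm, Ȳ = 89.14 mm

bottom flange: A = 100 × 16 = 1600.00, centroid at (66.00, 8.00).
web: A = 16 × 180 = 2880.00, centroid at (8.00, 106.00).
top flange: A = 60 × 12 = 720.00, centroid at (-14.00, 202.00).
ΣA = 5200.00 mm², ΣAX̄ = 118560.00 mm³, ΣAȲ = 463520.00 mm³.
X̄ = 118560.00/5200.00 = 22.80 mm; Ȳ = 463520.00/5200.00 = 89.14 mm.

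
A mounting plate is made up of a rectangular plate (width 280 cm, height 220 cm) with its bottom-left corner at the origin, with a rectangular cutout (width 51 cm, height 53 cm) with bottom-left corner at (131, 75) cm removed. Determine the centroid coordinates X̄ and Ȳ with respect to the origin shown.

plate: A = 280 × 220 = 61600.00, centroid at (140.00, 110.00).
hole: A = −(51 × 53) = -2703.00, centroid at (156.50, 101.50).
ΣA = 58897.00 cm², ΣAX̄ = 8200980.50 cm³, ΣAȲ = 6501645.50 cm³.
X̄ = 8200980.50/58897.00 = 139.24 cm; Ȳ = 6501645.50/58897.00 = 110.39 cm.

X̄ = 139.24 cm, Ȳ = 110.39 cm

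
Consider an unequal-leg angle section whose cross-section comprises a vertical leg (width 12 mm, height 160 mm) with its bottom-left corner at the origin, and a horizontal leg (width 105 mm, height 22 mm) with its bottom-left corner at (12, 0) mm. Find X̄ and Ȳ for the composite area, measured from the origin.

X̄ = 37.95 mm, Ȳ = 42.32 mm

vertical leg: A = 12 × 160 = 1920.00, centroid at (6.00, 80.00).
horizontal leg: A = 105 × 22 = 2310.00, centroid at (64.50, 11.00).
ΣA = 4230.00 mm²
ΣAX̄ = (1920.00)(6.00) + (2310.00)(64.50) = 160515.00 mm³
ΣAȲ = (1920.00)(80.00) + (2310.00)(11.00) = 179010.00 mm³
X̄ = 160515.00 / 4230.00 = 37.95 mm
Ȳ = 179010.00 / 4230.00 = 42.32 mm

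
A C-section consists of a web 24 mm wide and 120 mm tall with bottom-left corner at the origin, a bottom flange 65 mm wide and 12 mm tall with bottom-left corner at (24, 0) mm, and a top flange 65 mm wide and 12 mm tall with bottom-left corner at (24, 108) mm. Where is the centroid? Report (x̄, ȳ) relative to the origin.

x̄ = 27.64 mm, ȳ = 60.00 mm

web: A = 24 × 120 = 2880.00, centroid at (12.00, 60.00).
bottom flange: A = 65 × 12 = 780.00, centroid at (56.50, 6.00).
top flange: A = 65 × 12 = 780.00, centroid at (56.50, 114.00).
ΣA = 4440.00 mm²
ΣAx̄ = (2880.00)(12.00) + (780.00)(56.50) + (780.00)(56.50) = 122700.00 mm³
ΣAȳ = (2880.00)(60.00) + (780.00)(6.00) + (780.00)(114.00) = 266400.00 mm³
x̄ = 122700.00 / 4440.00 = 27.64 mm
ȳ = 266400.00 / 4440.00 = 60.00 mm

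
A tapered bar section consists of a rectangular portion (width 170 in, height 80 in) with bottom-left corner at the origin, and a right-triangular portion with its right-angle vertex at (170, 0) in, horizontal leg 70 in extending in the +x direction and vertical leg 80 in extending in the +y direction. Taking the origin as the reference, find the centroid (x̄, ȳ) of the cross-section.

Part | A | x̄ᵢ | ȳᵢ | A·x̄ᵢ | A·ȳᵢ
rectangular portion | 13600.00 | 85.00 | 40.00 | 1156000.00 | 544000.00
triangular portion | 2800.00 | 193.33 | 26.67 | 541333.33 | 74666.67
Σ | 16400.00 |  |  | 1697333.33 | 618666.67
x̄ = 1697333.33 / 16400.00 = 103.50 in
ȳ = 618666.67 / 16400.00 = 37.72 in

x̄ = 103.50 in, ȳ = 37.72 in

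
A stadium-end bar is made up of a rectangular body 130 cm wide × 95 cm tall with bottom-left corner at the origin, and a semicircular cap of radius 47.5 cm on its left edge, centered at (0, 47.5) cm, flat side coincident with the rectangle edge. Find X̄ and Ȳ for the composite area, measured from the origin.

Part | A | x̄ᵢ | ȳᵢ | A·x̄ᵢ | A·ȳᵢ
rectangular body | 12350.00 | 65.00 | 47.50 | 802750.00 | 586625.00
semicircular end | 3544.11 | -20.16 | 47.50 | -71447.92 | 168345.19
Σ | 15894.11 |  |  | 731302.08 | 754970.19
X̄ = 731302.08 / 15894.11 = 46.01 cm
Ȳ = 754970.19 / 15894.11 = 47.50 cm

X̄ = 46.01 cm, Ȳ = 47.50 cm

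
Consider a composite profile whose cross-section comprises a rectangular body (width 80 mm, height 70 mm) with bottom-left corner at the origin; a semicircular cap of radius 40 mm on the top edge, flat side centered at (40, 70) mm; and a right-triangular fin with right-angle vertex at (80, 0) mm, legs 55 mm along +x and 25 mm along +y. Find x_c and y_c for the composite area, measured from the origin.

Part | A | x̄ᵢ | ȳᵢ | A·x̄ᵢ | A·ȳᵢ
rectangular body | 5600.00 | 40.00 | 35.00 | 224000.00 | 196000.00
semicircular top | 2513.27 | 40.00 | 86.98 | 100530.96 | 218595.86
triangular fin | 687.50 | 98.33 | 8.33 | 67604.17 | 5729.17
Σ | 8800.77 |  |  | 392135.13 | 420325.02
x_c = 392135.13 / 8800.77 = 44.56 mm
y_c = 420325.02 / 8800.77 = 47.76 mm

x_c = 44.56 mm, y_c = 47.76 mm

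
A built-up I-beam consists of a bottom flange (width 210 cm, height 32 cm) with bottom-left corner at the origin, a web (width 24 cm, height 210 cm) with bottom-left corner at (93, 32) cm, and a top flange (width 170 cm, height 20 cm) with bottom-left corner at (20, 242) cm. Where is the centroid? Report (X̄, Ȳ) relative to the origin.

bottom flange: A = 210 × 32 = 6720.00, centroid at (105.00, 16.00).
web: A = 24 × 210 = 5040.00, centroid at (105.00, 137.00).
top flange: A = 170 × 20 = 3400.00, centroid at (105.00, 252.00).
ΣA = 15160.00 cm²
ΣAX̄ = (6720.00)(105.00) + (5040.00)(105.00) + (3400.00)(105.00) = 1591800.00 cm³
ΣAȲ = (6720.00)(16.00) + (5040.00)(137.00) + (3400.00)(252.00) = 1654800.00 cm³
X̄ = 1591800.00 / 15160.00 = 105.00 cm
Ȳ = 1654800.00 / 15160.00 = 109.16 cm

X̄ = 105.00 cm, Ȳ = 109.16 cm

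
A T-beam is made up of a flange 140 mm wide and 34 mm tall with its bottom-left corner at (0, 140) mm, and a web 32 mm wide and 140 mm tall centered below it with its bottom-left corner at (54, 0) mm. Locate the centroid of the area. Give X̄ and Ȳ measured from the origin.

Part | A | x̄ᵢ | ȳᵢ | A·x̄ᵢ | A·ȳᵢ
web | 4480.00 | 70.00 | 70.00 | 313600.00 | 313600.00
flange | 4760.00 | 70.00 | 157.00 | 333200.00 | 747320.00
Σ | 9240.00 |  |  | 646800.00 | 1060920.00
X̄ = 646800.00 / 9240.00 = 70.00 mm
Ȳ = 1060920.00 / 9240.00 = 114.82 mm

X̄ = 70.00 mm, Ȳ = 114.82 mm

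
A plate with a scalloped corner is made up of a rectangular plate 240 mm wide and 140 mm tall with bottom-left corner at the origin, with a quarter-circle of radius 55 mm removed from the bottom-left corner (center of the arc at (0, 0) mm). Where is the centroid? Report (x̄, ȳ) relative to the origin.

x̄ = 127.35 mm, ȳ = 73.55 mm

plate: A = 240 × 140 = 33600.00, centroid at (120.00, 70.00).
removed quarter-circle: A = −¼π·55² = -2375.83, centroid at (23.34, 23.34).
ΣA = 31224.17 mm², ΣAx̄ = 3976541.67 mm³, ΣAȳ = 2296541.67 mm³.
x̄ = 3976541.67/31224.17 = 127.35 mm; ȳ = 2296541.67/31224.17 = 73.55 mm.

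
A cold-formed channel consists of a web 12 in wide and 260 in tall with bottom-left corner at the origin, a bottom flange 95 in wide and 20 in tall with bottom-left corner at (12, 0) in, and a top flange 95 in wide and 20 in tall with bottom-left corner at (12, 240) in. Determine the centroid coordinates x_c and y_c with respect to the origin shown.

web: A = 12 × 260 = 3120.00, centroid at (6.00, 130.00).
bottom flange: A = 95 × 20 = 1900.00, centroid at (59.50, 10.00).
top flange: A = 95 × 20 = 1900.00, centroid at (59.50, 250.00).
ΣA = 6920.00 in²
ΣAx_c = (3120.00)(6.00) + (1900.00)(59.50) + (1900.00)(59.50) = 244820.00 in³
ΣAy_c = (3120.00)(130.00) + (1900.00)(10.00) + (1900.00)(250.00) = 899600.00 in³
x_c = 244820.00 / 6920.00 = 35.38 in
y_c = 899600.00 / 6920.00 = 130.00 in

x_c = 35.38 in, y_c = 130.00 in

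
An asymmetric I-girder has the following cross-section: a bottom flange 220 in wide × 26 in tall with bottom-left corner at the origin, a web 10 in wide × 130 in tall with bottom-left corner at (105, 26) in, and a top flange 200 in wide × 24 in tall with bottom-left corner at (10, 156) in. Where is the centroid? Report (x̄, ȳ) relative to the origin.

Part | A | x̄ᵢ | ȳᵢ | A·x̄ᵢ | A·ȳᵢ
bottom flange | 5720.00 | 110.00 | 13.00 | 629200.00 | 74360.00
web | 1300.00 | 110.00 | 91.00 | 143000.00 | 118300.00
top flange | 4800.00 | 110.00 | 168.00 | 528000.00 | 806400.00
Σ | 11820.00 |  |  | 1300200.00 | 999060.00
x̄ = 1300200.00 / 11820.00 = 110.00 in
ȳ = 999060.00 / 11820.00 = 84.52 in

x̄ = 110.00 in, ȳ = 84.52 in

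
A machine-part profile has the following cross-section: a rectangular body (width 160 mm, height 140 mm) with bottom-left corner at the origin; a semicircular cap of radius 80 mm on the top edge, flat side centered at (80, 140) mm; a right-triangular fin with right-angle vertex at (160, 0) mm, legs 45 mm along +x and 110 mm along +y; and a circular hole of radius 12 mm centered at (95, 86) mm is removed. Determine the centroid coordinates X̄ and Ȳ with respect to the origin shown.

X̄ = 86.62 mm, Ȳ = 97.71 mm

Part | A | x̄ᵢ | ȳᵢ | A·x̄ᵢ | A·ȳᵢ
rectangular body | 22400.00 | 80.00 | 70.00 | 1792000.00 | 1568000.00
semicircular top | 10053.10 | 80.00 | 173.95 | 804247.72 | 1748766.84
triangular fin | 2475.00 | 175.00 | 36.67 | 433125.00 | 90750.00
hole | -452.39 | 95.00 | 86.00 | -42976.99 | -38905.48
Σ | 34475.71 |  |  | 2986395.73 | 3368611.36
X̄ = 2986395.73 / 34475.71 = 86.62 mm
Ȳ = 3368611.36 / 34475.71 = 97.71 mm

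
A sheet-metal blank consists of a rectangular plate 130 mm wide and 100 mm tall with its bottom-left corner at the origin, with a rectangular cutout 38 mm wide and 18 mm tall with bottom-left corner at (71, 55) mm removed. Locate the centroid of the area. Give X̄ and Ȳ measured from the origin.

X̄ = 63.61 mm, Ȳ = 49.22 mm

Part | A | x̄ᵢ | ȳᵢ | A·x̄ᵢ | A·ȳᵢ
plate | 13000.00 | 65.00 | 50.00 | 845000.00 | 650000.00
hole | -684.00 | 90.00 | 64.00 | -61560.00 | -43776.00
Σ | 12316.00 |  |  | 783440.00 | 606224.00
X̄ = 783440.00 / 12316.00 = 63.61 mm
Ȳ = 606224.00 / 12316.00 = 49.22 mm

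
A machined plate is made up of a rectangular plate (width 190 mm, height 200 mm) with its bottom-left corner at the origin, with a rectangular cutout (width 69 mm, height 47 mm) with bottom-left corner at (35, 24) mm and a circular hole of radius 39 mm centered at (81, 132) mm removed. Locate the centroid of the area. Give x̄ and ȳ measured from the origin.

x̄ = 99.99 mm, ȳ = 100.58 mm

plate: A = 190 × 200 = 38000.00, centroid at (95.00, 100.00).
hole 1: A = −(69 × 47) = -3243.00, centroid at (69.50, 47.50).
hole 2: A = −π·39² = -4778.36, centroid at (81.00, 132.00).
ΣA = 29978.64 mm², ΣAx̄ = 2997564.14 mm³, ΣAȳ = 3015213.66 mm³.
x̄ = 2997564.14/29978.64 = 99.99 mm; ȳ = 3015213.66/29978.64 = 100.58 mm.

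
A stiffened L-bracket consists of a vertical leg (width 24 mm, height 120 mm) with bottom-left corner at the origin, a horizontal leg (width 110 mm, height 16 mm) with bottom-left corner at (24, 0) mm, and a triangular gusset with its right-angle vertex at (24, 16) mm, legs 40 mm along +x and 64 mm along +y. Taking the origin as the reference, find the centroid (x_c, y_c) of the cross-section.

vertical leg: A = 24 × 120 = 2880.00, centroid at (12.00, 60.00).
horizontal leg: A = 110 × 16 = 1760.00, centroid at (79.00, 8.00).
gusset: A = ½·40·64 = 1280.00, centroid at (37.33, 37.33).
ΣA = 5920.00 mm², ΣAx_c = 221386.67 mm³, ΣAy_c = 234666.67 mm³.
x_c = 221386.67/5920.00 = 37.40 mm; y_c = 234666.67/5920.00 = 39.64 mm.

x_c = 37.40 mm, y_c = 39.64 mm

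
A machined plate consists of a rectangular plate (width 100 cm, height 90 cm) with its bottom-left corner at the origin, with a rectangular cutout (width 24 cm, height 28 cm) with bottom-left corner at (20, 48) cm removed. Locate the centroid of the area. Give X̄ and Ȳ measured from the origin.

X̄ = 51.45 cm, Ȳ = 43.63 cm

Part | A | x̄ᵢ | ȳᵢ | A·x̄ᵢ | A·ȳᵢ
plate | 9000.00 | 50.00 | 45.00 | 450000.00 | 405000.00
hole | -672.00 | 32.00 | 62.00 | -21504.00 | -41664.00
Σ | 8328.00 |  |  | 428496.00 | 363336.00
X̄ = 428496.00 / 8328.00 = 51.45 cm
Ȳ = 363336.00 / 8328.00 = 43.63 cm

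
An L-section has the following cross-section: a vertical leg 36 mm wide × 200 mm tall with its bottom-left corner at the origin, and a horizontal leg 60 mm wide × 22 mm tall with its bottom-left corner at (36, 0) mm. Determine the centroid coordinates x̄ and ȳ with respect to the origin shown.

vertical leg: A = 36 × 200 = 7200.00, centroid at (18.00, 100.00).
horizontal leg: A = 60 × 22 = 1320.00, centroid at (66.00, 11.00).
ΣA = 8520.00 mm², ΣAx̄ = 216720.00 mm³, ΣAȳ = 734520.00 mm³.
x̄ = 216720.00/8520.00 = 25.44 mm; ȳ = 734520.00/8520.00 = 86.21 mm.

x̄ = 25.44 mm, ȳ = 86.21 mm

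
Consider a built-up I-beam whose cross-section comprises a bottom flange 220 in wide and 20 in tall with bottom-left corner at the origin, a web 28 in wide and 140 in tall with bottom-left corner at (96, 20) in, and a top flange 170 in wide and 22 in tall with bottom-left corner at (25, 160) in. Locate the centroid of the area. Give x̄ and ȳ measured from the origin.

x̄ = 110.00 in, ȳ = 85.93 in

bottom flange: A = 220 × 20 = 4400.00, centroid at (110.00, 10.00).
web: A = 28 × 140 = 3920.00, centroid at (110.00, 90.00).
top flange: A = 170 × 22 = 3740.00, centroid at (110.00, 171.00).
ΣA = 12060.00 in²
ΣAx̄ = (4400.00)(110.00) + (3920.00)(110.00) + (3740.00)(110.00) = 1326600.00 in³
ΣAȳ = (4400.00)(10.00) + (3920.00)(90.00) + (3740.00)(171.00) = 1036340.00 in³
x̄ = 1326600.00 / 12060.00 = 110.00 in
ȳ = 1036340.00 / 12060.00 = 85.93 in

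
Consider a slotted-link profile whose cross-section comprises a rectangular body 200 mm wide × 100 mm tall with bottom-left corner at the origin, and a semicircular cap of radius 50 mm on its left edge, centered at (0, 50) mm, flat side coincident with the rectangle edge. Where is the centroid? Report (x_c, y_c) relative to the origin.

x_c = 80.10 mm, y_c = 50.00 mm

rectangular body: A = 200 × 100 = 20000.00, centroid at (100.00, 50.00).
semicircular end: A = ½π·50² = 3926.99, centroid at (-21.22, 50.00).
ΣA = 23926.99 mm², ΣAx_c = 1916666.67 mm³, ΣAy_c = 1196349.54 mm³.
x_c = 1916666.67/23926.99 = 80.10 mm; y_c = 1196349.54/23926.99 = 50.00 mm.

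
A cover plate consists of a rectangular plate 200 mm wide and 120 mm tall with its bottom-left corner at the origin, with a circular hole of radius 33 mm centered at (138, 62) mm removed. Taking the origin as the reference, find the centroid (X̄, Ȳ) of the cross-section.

plate: A = 200 × 120 = 24000.00, centroid at (100.00, 60.00).
hole: A = −π·33² = -3421.19, centroid at (138.00, 62.00).
ΣA = 20578.81 mm², ΣAX̄ = 1927875.17 mm³, ΣAȲ = 1227885.95 mm³.
X̄ = 1927875.17/20578.81 = 93.68 mm; Ȳ = 1227885.95/20578.81 = 59.67 mm.

X̄ = 93.68 mm, Ȳ = 59.67 mm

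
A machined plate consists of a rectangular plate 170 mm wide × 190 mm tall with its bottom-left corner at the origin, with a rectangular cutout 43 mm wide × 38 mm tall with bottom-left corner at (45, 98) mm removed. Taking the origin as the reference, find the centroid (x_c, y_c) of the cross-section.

x_c = 85.99 mm, y_c = 93.83 mm

plate: A = 170 × 190 = 32300.00, centroid at (85.00, 95.00).
hole: A = −(43 × 38) = -1634.00, centroid at (66.50, 117.00).
ΣA = 30666.00 mm², ΣAx_c = 2636839.00 mm³, ΣAy_c = 2877322.00 mm³.
x_c = 2636839.00/30666.00 = 85.99 mm; y_c = 2877322.00/30666.00 = 93.83 mm.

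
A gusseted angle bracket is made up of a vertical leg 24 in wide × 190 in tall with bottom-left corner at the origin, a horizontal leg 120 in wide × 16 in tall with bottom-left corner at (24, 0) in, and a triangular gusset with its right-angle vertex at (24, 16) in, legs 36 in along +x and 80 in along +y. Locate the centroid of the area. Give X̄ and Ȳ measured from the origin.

vertical leg: A = 24 × 190 = 4560.00, centroid at (12.00, 95.00).
horizontal leg: A = 120 × 16 = 1920.00, centroid at (84.00, 8.00).
gusset: A = ½·36·80 = 1440.00, centroid at (36.00, 42.67).
ΣA = 7920.00 in², ΣAX̄ = 267840.00 in³, ΣAȲ = 510000.00 in³.
X̄ = 267840.00/7920.00 = 33.82 in; Ȳ = 510000.00/7920.00 = 64.39 in.

X̄ = 33.82 in, Ȳ = 64.39 in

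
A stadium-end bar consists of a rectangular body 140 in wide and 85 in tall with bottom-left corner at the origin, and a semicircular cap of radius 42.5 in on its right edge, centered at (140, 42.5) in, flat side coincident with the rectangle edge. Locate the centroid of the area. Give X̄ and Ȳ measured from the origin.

X̄ = 86.95 in, Ȳ = 42.50 in

rectangular body: A = 140 × 85 = 11900.00, centroid at (70.00, 42.50).
semicircular end: A = ½π·42.5² = 2837.25, centroid at (158.04, 42.50).
ΣA = 14737.25 in², ΣAX̄ = 1281392.20 in³, ΣAȲ = 626333.16 in³.
X̄ = 1281392.20/14737.25 = 86.95 in; Ȳ = 626333.16/14737.25 = 42.50 in.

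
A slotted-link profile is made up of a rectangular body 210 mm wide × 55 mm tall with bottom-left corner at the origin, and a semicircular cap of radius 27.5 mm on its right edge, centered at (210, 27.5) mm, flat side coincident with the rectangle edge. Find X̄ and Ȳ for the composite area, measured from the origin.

rectangular body: A = 210 × 55 = 11550.00, centroid at (105.00, 27.50).
semicircular end: A = ½π·27.5² = 1187.91, centroid at (221.67, 27.50).
ΣA = 12737.91 mm²
ΣAX̄ = (11550.00)(105.00) + (1187.91)(221.67) = 1476076.67 mm³
ΣAȲ = (11550.00)(27.50) + (1187.91)(27.50) = 350292.65 mm³
X̄ = 1476076.67 / 12737.91 = 115.88 mm
Ȳ = 350292.65 / 12737.91 = 27.50 mm

X̄ = 115.88 mm, Ȳ = 27.50 mm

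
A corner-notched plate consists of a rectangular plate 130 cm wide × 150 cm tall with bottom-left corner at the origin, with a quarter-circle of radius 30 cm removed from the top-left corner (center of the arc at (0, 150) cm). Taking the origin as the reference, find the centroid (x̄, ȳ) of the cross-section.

plate: A = 130 × 150 = 19500.00, centroid at (65.00, 75.00).
removed quarter-circle: A = −¼π·30² = -706.86, centroid at (12.73, 137.27).
ΣA = 18793.14 cm²
ΣAx̄ = (19500.00)(65.00) + (-706.86)(12.73) = 1258500.00 cm³
ΣAȳ = (19500.00)(75.00) + (-706.86)(137.27) = 1365471.25 cm³
x̄ = 1258500.00 / 18793.14 = 66.97 cm
ȳ = 1365471.25 / 18793.14 = 72.66 cm

x̄ = 66.97 cm, ȳ = 72.66 cm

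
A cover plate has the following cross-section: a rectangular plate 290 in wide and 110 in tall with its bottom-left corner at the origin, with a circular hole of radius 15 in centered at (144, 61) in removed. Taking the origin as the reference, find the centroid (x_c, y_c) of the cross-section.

plate: A = 290 × 110 = 31900.00, centroid at (145.00, 55.00).
hole: A = −π·15² = -706.86, centroid at (144.00, 61.00).
ΣA = 31193.14 in²
ΣAx_c = (31900.00)(145.00) + (-706.86)(144.00) = 4523712.40 in³
ΣAy_c = (31900.00)(55.00) + (-706.86)(61.00) = 1711381.64 in³
x_c = 4523712.40 / 31193.14 = 145.02 in
y_c = 1711381.64 / 31193.14 = 54.86 in

x_c = 145.02 in, y_c = 54.86 in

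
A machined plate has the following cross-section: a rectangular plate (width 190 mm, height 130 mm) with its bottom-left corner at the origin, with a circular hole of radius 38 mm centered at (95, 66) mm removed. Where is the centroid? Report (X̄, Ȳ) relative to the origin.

X̄ = 95.00 mm, Ȳ = 64.78 mm

plate: A = 190 × 130 = 24700.00, centroid at (95.00, 65.00).
hole: A = −π·38² = -4536.46, centroid at (95.00, 66.00).
ΣA = 20163.54 mm², ΣAX̄ = 1915536.32 mm³, ΣAȲ = 1306093.65 mm³.
X̄ = 1915536.32/20163.54 = 95.00 mm; Ȳ = 1306093.65/20163.54 = 64.78 mm.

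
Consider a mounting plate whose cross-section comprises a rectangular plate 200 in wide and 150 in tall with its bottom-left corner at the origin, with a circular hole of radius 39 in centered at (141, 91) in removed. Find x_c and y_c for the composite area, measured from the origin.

plate: A = 200 × 150 = 30000.00, centroid at (100.00, 75.00).
hole: A = −π·39² = -4778.36, centroid at (141.00, 91.00).
ΣA = 25221.64 in²
ΣAx_c = (30000.00)(100.00) + (-4778.36)(141.00) = 2326250.90 in³
ΣAy_c = (30000.00)(75.00) + (-4778.36)(91.00) = 1815169.02 in³
x_c = 2326250.90 / 25221.64 = 92.23 in
y_c = 1815169.02 / 25221.64 = 71.97 in

x_c = 92.23 in, y_c = 71.97 in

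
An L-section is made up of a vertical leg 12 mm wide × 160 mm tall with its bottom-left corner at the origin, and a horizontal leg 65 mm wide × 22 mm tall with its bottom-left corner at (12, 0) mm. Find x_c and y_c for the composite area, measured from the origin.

x_c = 22.43 mm, y_c = 50.55 mm

vertical leg: A = 12 × 160 = 1920.00, centroid at (6.00, 80.00).
horizontal leg: A = 65 × 22 = 1430.00, centroid at (44.50, 11.00).
ΣA = 3350.00 mm²
ΣAx_c = (1920.00)(6.00) + (1430.00)(44.50) = 75155.00 mm³
ΣAy_c = (1920.00)(80.00) + (1430.00)(11.00) = 169330.00 mm³
x_c = 75155.00 / 3350.00 = 22.43 mm
y_c = 169330.00 / 3350.00 = 50.55 mm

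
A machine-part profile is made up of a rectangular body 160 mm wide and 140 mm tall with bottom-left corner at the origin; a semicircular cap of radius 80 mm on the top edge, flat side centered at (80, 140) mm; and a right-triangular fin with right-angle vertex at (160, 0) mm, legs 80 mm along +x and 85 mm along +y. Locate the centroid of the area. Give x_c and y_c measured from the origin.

x_c = 90.12 mm, y_c = 95.20 mm

Part | A | x̄ᵢ | ȳᵢ | A·x̄ᵢ | A·ȳᵢ
rectangular body | 22400.00 | 80.00 | 70.00 | 1792000.00 | 1568000.00
semicircular top | 10053.10 | 80.00 | 173.95 | 804247.72 | 1748766.84
triangular fin | 3400.00 | 186.67 | 28.33 | 634666.67 | 96333.33
Σ | 35853.10 |  |  | 3230914.39 | 3413100.18
x_c = 3230914.39 / 35853.10 = 90.12 mm
y_c = 3413100.18 / 35853.10 = 95.20 mm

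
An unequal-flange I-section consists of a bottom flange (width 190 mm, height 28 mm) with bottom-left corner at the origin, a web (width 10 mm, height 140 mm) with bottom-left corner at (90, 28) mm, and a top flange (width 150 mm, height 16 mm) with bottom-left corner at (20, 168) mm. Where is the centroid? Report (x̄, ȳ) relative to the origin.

x̄ = 95.00 mm, ȳ = 69.53 mm

bottom flange: A = 190 × 28 = 5320.00, centroid at (95.00, 14.00).
web: A = 10 × 140 = 1400.00, centroid at (95.00, 98.00).
top flange: A = 150 × 16 = 2400.00, centroid at (95.00, 176.00).
ΣA = 9120.00 mm²
ΣAx̄ = (5320.00)(95.00) + (1400.00)(95.00) + (2400.00)(95.00) = 866400.00 mm³
ΣAȳ = (5320.00)(14.00) + (1400.00)(98.00) + (2400.00)(176.00) = 634080.00 mm³
x̄ = 866400.00 / 9120.00 = 95.00 mm
ȳ = 634080.00 / 9120.00 = 69.53 mm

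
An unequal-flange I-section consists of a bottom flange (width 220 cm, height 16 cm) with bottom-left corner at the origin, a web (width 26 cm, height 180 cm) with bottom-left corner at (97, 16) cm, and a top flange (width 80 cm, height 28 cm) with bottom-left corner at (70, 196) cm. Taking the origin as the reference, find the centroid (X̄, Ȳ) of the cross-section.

X̄ = 110.00 cm, Ȳ = 95.27 cm

bottom flange: A = 220 × 16 = 3520.00, centroid at (110.00, 8.00).
web: A = 26 × 180 = 4680.00, centroid at (110.00, 106.00).
top flange: A = 80 × 28 = 2240.00, centroid at (110.00, 210.00).
ΣA = 10440.00 cm²
ΣAX̄ = (3520.00)(110.00) + (4680.00)(110.00) + (2240.00)(110.00) = 1148400.00 cm³
ΣAȲ = (3520.00)(8.00) + (4680.00)(106.00) + (2240.00)(210.00) = 994640.00 cm³
X̄ = 1148400.00 / 10440.00 = 110.00 cm
Ȳ = 994640.00 / 10440.00 = 95.27 cm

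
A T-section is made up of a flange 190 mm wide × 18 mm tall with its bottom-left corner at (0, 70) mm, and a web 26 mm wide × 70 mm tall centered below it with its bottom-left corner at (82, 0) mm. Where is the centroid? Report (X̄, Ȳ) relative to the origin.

X̄ = 95.00 mm, Ȳ = 63.72 mm

web: A = 26 × 70 = 1820.00, centroid at (95.00, 35.00).
flange: A = 190 × 18 = 3420.00, centroid at (95.00, 79.00).
ΣA = 5240.00 mm²
ΣAX̄ = (1820.00)(95.00) + (3420.00)(95.00) = 497800.00 mm³
ΣAȲ = (1820.00)(35.00) + (3420.00)(79.00) = 333880.00 mm³
X̄ = 497800.00 / 5240.00 = 95.00 mm
Ȳ = 333880.00 / 5240.00 = 63.72 mm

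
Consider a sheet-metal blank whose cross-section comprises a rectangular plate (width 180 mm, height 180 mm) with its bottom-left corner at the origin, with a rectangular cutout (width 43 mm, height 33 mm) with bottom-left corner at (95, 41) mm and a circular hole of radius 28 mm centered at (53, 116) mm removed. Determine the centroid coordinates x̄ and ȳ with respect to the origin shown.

x̄ = 91.88 mm, ȳ = 89.37 mm

Part | A | x̄ᵢ | ȳᵢ | A·x̄ᵢ | A·ȳᵢ
plate | 32400.00 | 90.00 | 90.00 | 2916000.00 | 2916000.00
hole 1 | -1419.00 | 116.50 | 57.50 | -165313.50 | -81592.50
hole 2 | -2463.01 | 53.00 | 116.00 | -130539.46 | -285709.00
Σ | 28517.99 |  |  | 2620147.04 | 2548698.50
x̄ = 2620147.04 / 28517.99 = 91.88 mm
ȳ = 2548698.50 / 28517.99 = 89.37 mm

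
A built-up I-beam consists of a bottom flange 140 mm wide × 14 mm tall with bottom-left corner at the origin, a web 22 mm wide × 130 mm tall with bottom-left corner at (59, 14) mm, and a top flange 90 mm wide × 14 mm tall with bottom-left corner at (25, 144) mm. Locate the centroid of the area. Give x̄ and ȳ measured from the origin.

bottom flange: A = 140 × 14 = 1960.00, centroid at (70.00, 7.00).
web: A = 22 × 130 = 2860.00, centroid at (70.00, 79.00).
top flange: A = 90 × 14 = 1260.00, centroid at (70.00, 151.00).
ΣA = 6080.00 mm², ΣAx̄ = 425600.00 mm³, ΣAȳ = 429920.00 mm³.
x̄ = 425600.00/6080.00 = 70.00 mm; ȳ = 429920.00/6080.00 = 70.71 mm.

x̄ = 70.00 mm, ȳ = 70.71 mm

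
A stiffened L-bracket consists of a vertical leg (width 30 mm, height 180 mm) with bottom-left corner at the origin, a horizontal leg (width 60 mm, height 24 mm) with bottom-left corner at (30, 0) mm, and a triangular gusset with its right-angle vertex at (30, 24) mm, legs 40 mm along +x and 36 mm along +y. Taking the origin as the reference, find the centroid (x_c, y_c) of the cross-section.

Part | A | x̄ᵢ | ȳᵢ | A·x̄ᵢ | A·ȳᵢ
vertical leg | 5400.00 | 15.00 | 90.00 | 81000.00 | 486000.00
horizontal leg | 1440.00 | 60.00 | 12.00 | 86400.00 | 17280.00
gusset | 720.00 | 43.33 | 36.00 | 31200.00 | 25920.00
Σ | 7560.00 |  |  | 198600.00 | 529200.00
x_c = 198600.00 / 7560.00 = 26.27 mm
y_c = 529200.00 / 7560.00 = 70.00 mm

x_c = 26.27 mm, y_c = 70.00 mm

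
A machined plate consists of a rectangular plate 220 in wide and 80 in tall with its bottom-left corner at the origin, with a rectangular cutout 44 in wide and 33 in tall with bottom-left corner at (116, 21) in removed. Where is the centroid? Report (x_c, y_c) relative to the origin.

Part | A | x̄ᵢ | ȳᵢ | A·x̄ᵢ | A·ȳᵢ
plate | 17600.00 | 110.00 | 40.00 | 1936000.00 | 704000.00
hole | -1452.00 | 138.00 | 37.50 | -200376.00 | -54450.00
Σ | 16148.00 |  |  | 1735624.00 | 649550.00
x_c = 1735624.00 / 16148.00 = 107.48 in
y_c = 649550.00 / 16148.00 = 40.22 in

x_c = 107.48 in, y_c = 40.22 in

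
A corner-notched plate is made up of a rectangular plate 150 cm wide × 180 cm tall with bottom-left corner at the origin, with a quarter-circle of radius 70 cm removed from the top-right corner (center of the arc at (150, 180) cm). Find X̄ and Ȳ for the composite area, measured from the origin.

plate: A = 150 × 180 = 27000.00, centroid at (75.00, 90.00).
removed quarter-circle: A = −¼π·70² = -3848.45, centroid at (120.29, 150.29).
ΣA = 23151.55 cm², ΣAX̄ = 1562065.68 cm³, ΣAȲ = 1851612.15 cm³.
X̄ = 1562065.68/23151.55 = 67.47 cm; Ȳ = 1851612.15/23151.55 = 79.98 cm.

X̄ = 67.47 cm, Ȳ = 79.98 cm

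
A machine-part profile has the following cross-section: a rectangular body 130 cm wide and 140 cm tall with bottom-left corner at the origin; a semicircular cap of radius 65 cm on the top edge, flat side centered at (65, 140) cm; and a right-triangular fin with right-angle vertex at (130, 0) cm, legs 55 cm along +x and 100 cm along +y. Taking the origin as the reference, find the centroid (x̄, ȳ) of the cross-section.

Part | A | x̄ᵢ | ȳᵢ | A·x̄ᵢ | A·ȳᵢ
rectangular body | 18200.00 | 65.00 | 70.00 | 1183000.00 | 1274000.00
semicircular top | 6636.61 | 65.00 | 167.59 | 431379.94 | 1112209.36
triangular fin | 2750.00 | 148.33 | 33.33 | 407916.67 | 91666.67
Σ | 27586.61 |  |  | 2022296.61 | 2477876.03
x̄ = 2022296.61 / 27586.61 = 73.31 cm
ȳ = 2477876.03 / 27586.61 = 89.82 cm

x̄ = 73.31 cm, ȳ = 89.82 cm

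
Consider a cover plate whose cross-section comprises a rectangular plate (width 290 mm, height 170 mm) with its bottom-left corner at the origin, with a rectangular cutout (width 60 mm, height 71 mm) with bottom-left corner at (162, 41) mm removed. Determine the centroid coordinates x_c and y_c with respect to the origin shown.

x_c = 140.55 mm, y_c = 85.80 mm

plate: A = 290 × 170 = 49300.00, centroid at (145.00, 85.00).
hole: A = −(60 × 71) = -4260.00, centroid at (192.00, 76.50).
ΣA = 45040.00 mm²
ΣAx_c = (49300.00)(145.00) + (-4260.00)(192.00) = 6330580.00 mm³
ΣAy_c = (49300.00)(85.00) + (-4260.00)(76.50) = 3864610.00 mm³
x_c = 6330580.00 / 45040.00 = 140.55 mm
y_c = 3864610.00 / 45040.00 = 85.80 mm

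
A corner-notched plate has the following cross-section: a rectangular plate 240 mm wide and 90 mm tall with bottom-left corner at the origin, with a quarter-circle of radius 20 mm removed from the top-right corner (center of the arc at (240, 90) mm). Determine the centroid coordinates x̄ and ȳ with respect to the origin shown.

x̄ = 118.35 mm, ȳ = 44.46 mm

Part | A | x̄ᵢ | ȳᵢ | A·x̄ᵢ | A·ȳᵢ
plate | 21600.00 | 120.00 | 45.00 | 2592000.00 | 972000.00
removed quarter-circle | -314.16 | 231.51 | 81.51 | -72731.56 | -25607.67
Σ | 21285.84 |  |  | 2519268.44 | 946392.33
x̄ = 2519268.44 / 21285.84 = 118.35 mm
ȳ = 946392.33 / 21285.84 = 44.46 mm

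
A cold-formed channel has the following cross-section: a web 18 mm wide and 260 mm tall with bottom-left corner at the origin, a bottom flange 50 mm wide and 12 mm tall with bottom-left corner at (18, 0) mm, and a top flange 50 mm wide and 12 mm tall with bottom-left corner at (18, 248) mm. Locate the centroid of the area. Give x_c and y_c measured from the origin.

web: A = 18 × 260 = 4680.00, centroid at (9.00, 130.00).
bottom flange: A = 50 × 12 = 600.00, centroid at (43.00, 6.00).
top flange: A = 50 × 12 = 600.00, centroid at (43.00, 254.00).
ΣA = 5880.00 mm², ΣAx_c = 93720.00 mm³, ΣAy_c = 764400.00 mm³.
x_c = 93720.00/5880.00 = 15.94 mm; y_c = 764400.00/5880.00 = 130.00 mm.

x_c = 15.94 mm, y_c = 130.00 mm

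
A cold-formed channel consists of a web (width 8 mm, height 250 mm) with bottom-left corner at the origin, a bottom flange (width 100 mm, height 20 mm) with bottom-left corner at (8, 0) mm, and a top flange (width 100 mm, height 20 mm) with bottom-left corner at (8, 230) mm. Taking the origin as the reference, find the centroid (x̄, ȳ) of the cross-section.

x̄ = 40.00 mm, ȳ = 125.00 mm

web: A = 8 × 250 = 2000.00, centroid at (4.00, 125.00).
bottom flange: A = 100 × 20 = 2000.00, centroid at (58.00, 10.00).
top flange: A = 100 × 20 = 2000.00, centroid at (58.00, 240.00).
ΣA = 6000.00 mm²
ΣAx̄ = (2000.00)(4.00) + (2000.00)(58.00) + (2000.00)(58.00) = 240000.00 mm³
ΣAȳ = (2000.00)(125.00) + (2000.00)(10.00) + (2000.00)(240.00) = 750000.00 mm³
x̄ = 240000.00 / 6000.00 = 40.00 mm
ȳ = 750000.00 / 6000.00 = 125.00 mm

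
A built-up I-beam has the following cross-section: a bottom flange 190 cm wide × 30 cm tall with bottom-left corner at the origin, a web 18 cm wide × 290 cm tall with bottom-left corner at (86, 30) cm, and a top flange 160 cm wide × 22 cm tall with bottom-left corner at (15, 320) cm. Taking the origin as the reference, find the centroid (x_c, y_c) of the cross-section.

x_c = 95.00 cm, y_c = 149.87 cm

bottom flange: A = 190 × 30 = 5700.00, centroid at (95.00, 15.00).
web: A = 18 × 290 = 5220.00, centroid at (95.00, 175.00).
top flange: A = 160 × 22 = 3520.00, centroid at (95.00, 331.00).
ΣA = 14440.00 cm², ΣAx_c = 1371800.00 cm³, ΣAy_c = 2164120.00 cm³.
x_c = 1371800.00/14440.00 = 95.00 cm; y_c = 2164120.00/14440.00 = 149.87 cm.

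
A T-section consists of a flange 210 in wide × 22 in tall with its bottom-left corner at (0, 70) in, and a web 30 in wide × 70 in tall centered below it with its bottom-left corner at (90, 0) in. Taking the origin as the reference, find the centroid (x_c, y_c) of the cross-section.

x_c = 105.00 in, y_c = 66.62 in

web: A = 30 × 70 = 2100.00, centroid at (105.00, 35.00).
flange: A = 210 × 22 = 4620.00, centroid at (105.00, 81.00).
ΣA = 6720.00 in², ΣAx_c = 705600.00 in³, ΣAy_c = 447720.00 in³.
x_c = 705600.00/6720.00 = 105.00 in; y_c = 447720.00/6720.00 = 66.62 in.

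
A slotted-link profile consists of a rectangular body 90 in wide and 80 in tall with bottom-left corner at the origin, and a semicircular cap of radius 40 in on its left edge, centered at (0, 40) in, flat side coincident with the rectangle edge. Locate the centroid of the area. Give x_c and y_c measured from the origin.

x_c = 28.96 in, y_c = 40.00 in

rectangular body: A = 90 × 80 = 7200.00, centroid at (45.00, 40.00).
semicircular end: A = ½π·40² = 2513.27, centroid at (-16.98, 40.00).
ΣA = 9713.27 in²
ΣAx_c = (7200.00)(45.00) + (2513.27)(-16.98) = 281333.33 in³
ΣAy_c = (7200.00)(40.00) + (2513.27)(40.00) = 388530.96 in³
x_c = 281333.33 / 9713.27 = 28.96 in
y_c = 388530.96 / 9713.27 = 40.00 in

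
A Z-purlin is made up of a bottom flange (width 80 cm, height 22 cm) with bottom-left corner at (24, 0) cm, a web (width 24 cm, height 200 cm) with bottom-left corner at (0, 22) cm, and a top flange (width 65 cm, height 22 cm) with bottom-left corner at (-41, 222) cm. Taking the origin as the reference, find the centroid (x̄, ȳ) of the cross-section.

Part | A | x̄ᵢ | ȳᵢ | A·x̄ᵢ | A·ȳᵢ
bottom flange | 1760.00 | 64.00 | 11.00 | 112640.00 | 19360.00
web | 4800.00 | 12.00 | 122.00 | 57600.00 | 585600.00
top flange | 1430.00 | -8.50 | 233.00 | -12155.00 | 333190.00
Σ | 7990.00 |  |  | 158085.00 | 938150.00
x̄ = 158085.00 / 7990.00 = 19.79 cm
ȳ = 938150.00 / 7990.00 = 117.42 cm

x̄ = 19.79 cm, ȳ = 117.42 cm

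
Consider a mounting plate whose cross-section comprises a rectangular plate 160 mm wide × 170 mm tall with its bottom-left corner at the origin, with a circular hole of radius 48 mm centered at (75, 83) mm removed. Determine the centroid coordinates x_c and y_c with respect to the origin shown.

x_c = 81.81 mm, y_c = 85.73 mm

Part | A | x̄ᵢ | ȳᵢ | A·x̄ᵢ | A·ȳᵢ
plate | 27200.00 | 80.00 | 85.00 | 2176000.00 | 2312000.00
hole | -7238.23 | 75.00 | 83.00 | -542867.21 | -600773.05
Σ | 19961.77 |  |  | 1633132.79 | 1711226.95
x_c = 1633132.79 / 19961.77 = 81.81 mm
y_c = 1711226.95 / 19961.77 = 85.73 mm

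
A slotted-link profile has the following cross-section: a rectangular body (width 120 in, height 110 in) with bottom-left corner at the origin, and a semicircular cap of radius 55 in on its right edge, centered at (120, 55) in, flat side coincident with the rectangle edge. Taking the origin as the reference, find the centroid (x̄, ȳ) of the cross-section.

x̄ = 82.06 in, ȳ = 55.00 in

Part | A | x̄ᵢ | ȳᵢ | A·x̄ᵢ | A·ȳᵢ
rectangular body | 13200.00 | 60.00 | 55.00 | 792000.00 | 726000.00
semicircular end | 4751.66 | 143.34 | 55.00 | 681115.73 | 261341.24
Σ | 17951.66 |  |  | 1473115.73 | 987341.24
x̄ = 1473115.73 / 17951.66 = 82.06 in
ȳ = 987341.24 / 17951.66 = 55.00 in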